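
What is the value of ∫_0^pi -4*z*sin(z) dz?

Integrate by parts once (u = z, dv = -4*sin(z) dz).
An antiderivative is F(z) = 4*z*cos(z) - 4*sin(z).
Then F(pi) - F(0) = (-4*pi) - (0) = -4*pi.

-4*pi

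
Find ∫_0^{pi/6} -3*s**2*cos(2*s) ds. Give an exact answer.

Integrate by parts twice (u = s^2, dv = -3*cos(2*s) ds).
An antiderivative is F(s) = -3*s**2*sin(2*s)/2 - 3*s*cos(2*s)/2 + 3*sin(2*s)/4.
Then F(pi/6) - F(0) = (-pi/8 - sqrt(3)*pi**2/48 + 3*sqrt(3)/8) - (0) = -pi/8 - sqrt(3)*pi**2/48 + 3*sqrt(3)/8.

-pi/8 - sqrt(3)*pi**2/48 + 3*sqrt(3)/8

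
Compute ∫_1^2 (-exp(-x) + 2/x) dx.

An antiderivative is F(x) = 2*log(x) + exp(-x).
Then F(2) - F(1) = (exp(-2) + 2*log(2)) - (exp(-1)) = -exp(-1) + exp(-2) + 2*log(2).

-exp(-1) + exp(-2) + 2*log(2)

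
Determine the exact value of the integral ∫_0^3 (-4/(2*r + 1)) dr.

-log(49)

An antiderivative is F(r) = -2*log(2*r + 1).
Then F(3) - F(0) = (-log(49)) - (0) = -log(49).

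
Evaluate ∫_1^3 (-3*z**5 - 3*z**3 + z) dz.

By the power rule, an antiderivative is F(z) = -z**6/2 - 3*z**4/4 + z**2/2.
Then F(3) - F(1) = (-1683/4) - (-3/4) = -420.

-420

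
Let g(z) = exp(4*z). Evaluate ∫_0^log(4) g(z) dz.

Let u = exp(z), so du = exp(z) dz. When z = 0, u = 1; when z = log(4), u = 4.
The integral becomes ∫ u**3 du from 1 to 4, with antiderivative u**4/4.
Back in z: F(z) = exp(4*z)/4.
Then F(log(4)) - F(0) = (64) - (1/4) = 255/4.

255/4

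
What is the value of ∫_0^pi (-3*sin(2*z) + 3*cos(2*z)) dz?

An antiderivative is F(z) = 3*sin(2*z)/2 + 3*cos(2*z)/2.
Then F(pi) - F(0) = (3/2) - (3/2) = 0.

0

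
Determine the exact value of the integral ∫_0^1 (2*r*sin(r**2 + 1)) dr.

-cos(2) + cos(1)

Let u = r**2 + 1, so du = 2*r dr. When r = 0, u = 1; when r = 1, u = 2.
The integral becomes ∫ sin(u) du from 1 to 2, with antiderivative -cos(u).
Back in r: F(r) = -cos(r**2 + 1).
Then F(1) - F(0) = (-cos(2)) - (-cos(1)) = -cos(2) + cos(1).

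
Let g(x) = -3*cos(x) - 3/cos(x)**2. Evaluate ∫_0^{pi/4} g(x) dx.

An antiderivative is F(x) = -3*sin(x) - 3*tan(x).
Then F(pi/4) - F(0) = (-3 - 3*sqrt(2)/2) - (0) = -3 - 3*sqrt(2)/2.

-3 - 3*sqrt(2)/2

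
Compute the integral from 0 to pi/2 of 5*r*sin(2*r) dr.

5*pi/4

Integrate by parts once (u = r, dv = 5*sin(2*r) dr).
An antiderivative is F(r) = -5*r*cos(2*r)/2 + 5*sin(2*r)/4.
Then F(pi/2) - F(0) = (5*pi/4) - (0) = 5*pi/4.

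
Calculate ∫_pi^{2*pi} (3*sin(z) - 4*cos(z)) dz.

-6

An antiderivative is F(z) = -4*sin(z) - 3*cos(z).
Then F(2*pi) - F(pi) = (-3) - (3) = -6.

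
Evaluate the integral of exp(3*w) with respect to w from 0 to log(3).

26/3

Let u = exp(w), so du = exp(w) dw. When w = 0, u = 1; when w = log(3), u = 3.
The integral becomes ∫ u**2 du from 1 to 3, with antiderivative u**3/3.
Back in w: F(w) = exp(3*w)/3.
Then F(log(3)) - F(0) = (9) - (1/3) = 26/3.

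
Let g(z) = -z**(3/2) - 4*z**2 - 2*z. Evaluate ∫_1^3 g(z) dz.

-634/15 - 18*sqrt(3)/5

By the power rule, an antiderivative is F(z) = -2*z**(5/2)/5 - 4*z**3/3 - z**2.
Then F(3) - F(1) = (-45 - 18*sqrt(3)/5) - (-41/15) = -634/15 - 18*sqrt(3)/5.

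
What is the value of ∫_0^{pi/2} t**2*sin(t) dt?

Integrate by parts twice (u = t^2, dv = sin(t) dt).
An antiderivative is F(t) = -t**2*cos(t) + 2*t*sin(t) + 2*cos(t).
Then F(pi/2) - F(0) = (pi) - (2) = -2 + pi.

-2 + pi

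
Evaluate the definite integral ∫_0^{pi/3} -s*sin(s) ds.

-sqrt(3)/2 + pi/6

Integrate by parts once (u = s, dv = -sin(s) ds).
An antiderivative is F(s) = s*cos(s) - sin(s).
Then F(pi/3) - F(0) = (-sqrt(3)/2 + pi/6) - (0) = -sqrt(3)/2 + pi/6.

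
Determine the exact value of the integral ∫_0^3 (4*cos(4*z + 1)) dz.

Let u = 4*z + 1, so du = 4 dz. When z = 0, u = 1; when z = 3, u = 13.
The integral becomes ∫ cos(u) du from 1 to 13, with antiderivative sin(u).
Back in z: F(z) = sin(4*z + 1).
Then F(3) - F(0) = (sin(13)) - (sin(1)) = -sin(1) + sin(13).

-sin(1) + sin(13)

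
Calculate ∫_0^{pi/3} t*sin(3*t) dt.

pi/9

Integrate by parts once (u = t, dv = sin(3*t) dt).
An antiderivative is F(t) = -t*cos(3*t)/3 + sin(3*t)/9.
Then F(pi/3) - F(0) = (pi/9) - (0) = pi/9.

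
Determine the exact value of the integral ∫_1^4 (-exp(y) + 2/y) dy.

-exp(4) + exp(1) + log(16)

An antiderivative is F(y) = -exp(y) + 2*log(y).
Then F(4) - F(1) = (-exp(4) + log(16)) - (-exp(1)) = -exp(4) + exp(1) + log(16).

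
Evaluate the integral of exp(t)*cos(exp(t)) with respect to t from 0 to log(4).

Let u = exp(t), so du = exp(t) dt. When t = 0, u = 1; when t = log(4), u = 4.
The integral becomes ∫ cos(u) du from 1 to 4, with antiderivative sin(u).
Back in t: F(t) = sin(exp(t)).
Then F(log(4)) - F(0) = (sin(4)) - (sin(1)) = -sin(1) + sin(4).

-sin(1) + sin(4)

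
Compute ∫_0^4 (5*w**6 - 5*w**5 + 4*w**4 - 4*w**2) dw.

947456/105

By the power rule, an antiderivative is F(w) = 5*w**7/7 - 5*w**6/6 + 4*w**5/5 - 4*w**3/3.
Then F(4) - F(0) = (947456/105) - (0) = 947456/105.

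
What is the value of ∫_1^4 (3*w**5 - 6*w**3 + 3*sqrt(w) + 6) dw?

By the power rule, an antiderivative is F(w) = w**6/2 - 3*w**4/2 + 2*w**(3/2) + 6*w.
Then F(4) - F(1) = (1704) - (7) = 1697.

1697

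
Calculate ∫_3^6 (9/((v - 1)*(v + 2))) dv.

Factor the denominator: v**2 + v - 2 = (v + 2)(v - 1).
Partial fractions: 9/((v - 1)*(v + 2)) = -3/(v + 2) + 3/(v - 1).
An antiderivative is F(v) = 3*log(v - 1) - 3*log(v + 2).
Then F(6) - F(3) = (-9*log(2) + 3*log(5)) - (-3*log(5) + 3*log(2)) = -12*log(2) + 6*log(5).

-12*log(2) + 6*log(5)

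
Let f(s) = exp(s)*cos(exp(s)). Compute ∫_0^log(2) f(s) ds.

Let u = exp(s), so du = exp(s) ds. When s = 0, u = 1; when s = log(2), u = 2.
The integral becomes ∫ cos(u) du from 1 to 2, with antiderivative sin(u).
Back in s: F(s) = sin(exp(s)).
Then F(log(2)) - F(0) = (sin(2)) - (sin(1)) = -sin(1) + sin(2).

-sin(1) + sin(2)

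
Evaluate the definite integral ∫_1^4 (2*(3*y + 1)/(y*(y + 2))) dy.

7*log(2)

Factor the denominator: y**2 + 2*y = (y + 2)y.
Partial fractions: 2*(3*y + 1)/(y*(y + 2)) = 5/(y + 2) + 1/y.
An antiderivative is F(y) = log(y) + 5*log(y + 2).
Then F(4) - F(1) = (7*log(2) + 5*log(3)) - (5*log(3)) = 7*log(2).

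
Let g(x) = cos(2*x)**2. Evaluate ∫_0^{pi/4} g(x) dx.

Use the identity cos^2(2*x) = (1 + cos(4*x))/2.
An antiderivative is F(x) = x/2 + sin(4*x)/8.
Then F(pi/4) - F(0) = (pi/8) - (0) = pi/8.

pi/8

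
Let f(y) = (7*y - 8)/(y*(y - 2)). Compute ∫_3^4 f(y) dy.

-4*log(3) + 11*log(2)

Factor the denominator: y**2 - 2*y = y(y - 2).
Partial fractions: (7*y - 8)/(y*(y - 2)) = 4/y + 3/(y - 2).
An antiderivative is F(y) = 4*log(y) + 3*log(y - 2).
Then F(4) - F(3) = (11*log(2)) - (log(81)) = -4*log(3) + 11*log(2).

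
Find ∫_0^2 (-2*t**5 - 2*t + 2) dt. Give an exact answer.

-64/3

By the power rule, an antiderivative is F(t) = -t**6/3 - t**2 + 2*t.
Then F(2) - F(0) = (-64/3) - (0) = -64/3.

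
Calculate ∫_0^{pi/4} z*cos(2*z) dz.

Integrate by parts once (u = z, dv = cos(2*z) dz).
An antiderivative is F(z) = z*sin(2*z)/2 + cos(2*z)/4.
Then F(pi/4) - F(0) = (pi/8) - (1/4) = -1/4 + pi/8.

-1/4 + pi/8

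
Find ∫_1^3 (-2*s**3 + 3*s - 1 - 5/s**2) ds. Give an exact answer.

By the power rule, an antiderivative is F(s) = -s**4/2 + 3*s**2/2 - s + 5/s.
Then F(3) - F(1) = (-85/3) - (5) = -100/3.

-100/3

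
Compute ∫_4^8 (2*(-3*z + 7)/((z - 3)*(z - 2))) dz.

Factor the denominator: z**2 - 5*z + 6 = (z - 2)(z - 3).
Partial fractions: 2*(-3*z + 7)/((z - 3)*(z - 2)) = -2/(z - 2) - 4/(z - 3).
An antiderivative is F(z) = -4*log(z - 3) - 2*log(z - 2).
Then F(8) - F(4) = (-4*log(5) - 2*log(3) - 2*log(2)) - (-log(4)) = -4*log(5) - 2*log(3).

-4*log(5) - 2*log(3)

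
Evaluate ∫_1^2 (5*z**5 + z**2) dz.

By the power rule, an antiderivative is F(z) = 5*z**6/6 + z**3/3.
Then F(2) - F(1) = (56) - (7/6) = 329/6.

329/6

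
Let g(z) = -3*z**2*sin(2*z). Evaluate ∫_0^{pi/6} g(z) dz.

Integrate by parts twice (u = z^2, dv = -3*sin(2*z) dz).
An antiderivative is F(z) = 3*z**2*cos(2*z)/2 - 3*z*sin(2*z)/2 - 3*cos(2*z)/4.
Then F(pi/6) - F(0) = (-sqrt(3)*pi/8 - 3/8 + pi**2/48) - (-3/4) = -sqrt(3)*pi/8 + pi**2/48 + 3/8.

-sqrt(3)*pi/8 + pi**2/48 + 3/8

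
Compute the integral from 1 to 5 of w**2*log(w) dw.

Integrate by parts once (u = ln w, dv = w**2 dw).
An antiderivative is F(w) = w**3*(3*log(w) - 1)/9.
Then F(5) - F(1) = (-125/9 + 125*log(5)/3) - (-1/9) = -124/9 + 125*log(5)/3.

-124/9 + 125*log(5)/3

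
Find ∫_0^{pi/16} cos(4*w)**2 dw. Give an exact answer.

Use the identity cos^2(4*w) = (1 + cos(8*w))/2.
An antiderivative is F(w) = w/2 + sin(8*w)/16.
Then F(pi/16) - F(0) = (1/16 + pi/32) - (0) = 1/16 + pi/32.

1/16 + pi/32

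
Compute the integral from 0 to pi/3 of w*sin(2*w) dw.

sqrt(3)/8 + pi/12

Integrate by parts once (u = w, dv = sin(2*w) dw).
An antiderivative is F(w) = -w*cos(2*w)/2 + sin(2*w)/4.
Then F(pi/3) - F(0) = (sqrt(3)/8 + pi/12) - (0) = sqrt(3)/8 + pi/12.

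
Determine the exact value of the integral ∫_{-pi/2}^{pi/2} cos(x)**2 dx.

pi/2

Use the identity cos^2(x) = (1 + cos(2*x))/2.
An antiderivative is F(x) = x/2 + sin(2*x)/4.
Then F(pi/2) - F(-pi/2) = (pi/4) - (-pi/4) = pi/2.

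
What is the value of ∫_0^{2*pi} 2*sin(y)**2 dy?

Use the identity sin^2(y) = (1 - cos(2*y))/2.
An antiderivative is F(y) = y - sin(2*y)/2.
Then F(2*pi) - F(0) = (2*pi) - (0) = 2*pi.

2*pi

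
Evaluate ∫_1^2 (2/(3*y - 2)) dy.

An antiderivative is F(y) = 2*log(3*y - 2)/3.
Then F(2) - F(1) = (4*log(2)/3) - (0) = 4*log(2)/3.

4*log(2)/3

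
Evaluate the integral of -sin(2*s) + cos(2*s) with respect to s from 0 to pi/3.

An antiderivative is F(s) = sin(2*s)/2 + cos(2*s)/2.
Then F(pi/3) - F(0) = (-1/4 + sqrt(3)/4) - (1/2) = -3/4 + sqrt(3)/4.

-3/4 + sqrt(3)/4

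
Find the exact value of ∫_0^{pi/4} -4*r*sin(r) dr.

sqrt(2)*(-4 + pi)/2

Integrate by parts once (u = r, dv = -4*sin(r) dr).
An antiderivative is F(r) = 4*r*cos(r) - 4*sin(r).
Then F(pi/4) - F(0) = (sqrt(2)*(-4 + pi)/2) - (0) = sqrt(2)*(-4 + pi)/2.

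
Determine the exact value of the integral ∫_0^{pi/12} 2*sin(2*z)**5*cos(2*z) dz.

1/384

Let u = sin(2*z), so du = 2*cos(2*z) dz. When z = 0, u = 0; when z = pi/12, u = 1/2.
The integral becomes ∫ u**5 du from 0 to 1/2, with antiderivative u**6/6.
Back in z: F(z) = sin(2*z)**6/6.
Then F(pi/12) - F(0) = (1/384) - (0) = 1/384.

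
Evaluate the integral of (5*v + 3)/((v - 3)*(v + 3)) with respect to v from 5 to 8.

Factor the denominator: v**2 - 9 = (v + 3)(v - 3).
Partial fractions: (5*v + 3)/((v - 3)*(v + 3)) = 2/(v + 3) + 3/(v - 3).
An antiderivative is F(v) = 3*log(v - 3) + 2*log(v + 3).
Then F(8) - F(5) = (2*log(11) + 3*log(5)) - (9*log(2)) = -9*log(2) + 2*log(11) + 3*log(5).

-9*log(2) + 2*log(11) + 3*log(5)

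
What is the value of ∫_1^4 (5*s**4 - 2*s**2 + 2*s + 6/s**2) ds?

By the power rule, an antiderivative is F(s) = s**5 - 2*s**3/3 + s**2 - 6/s.
Then F(4) - F(1) = (5975/6) - (-14/3) = 2001/2.

2001/2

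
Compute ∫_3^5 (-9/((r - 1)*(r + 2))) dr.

-3*log(5) - 3*log(2) + 3*log(7)

Factor the denominator: r**2 + r - 2 = (r + 2)(r - 1).
Partial fractions: -9/((r - 1)*(r + 2)) = 3/(r + 2) - 3/(r - 1).
An antiderivative is F(r) = -3*log(r - 1) + 3*log(r + 2).
Then F(5) - F(3) = (-6*log(2) + 3*log(7)) - (-3*log(2) + 3*log(5)) = -3*log(5) - 3*log(2) + 3*log(7).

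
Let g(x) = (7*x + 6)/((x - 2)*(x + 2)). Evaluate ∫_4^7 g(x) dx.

-7*log(2) + 2*log(3) + 5*log(5)

Factor the denominator: x**2 - 4 = (x + 2)(x - 2).
Partial fractions: (7*x + 6)/((x - 2)*(x + 2)) = 2/(x + 2) + 5/(x - 2).
An antiderivative is F(x) = 5*log(x - 2) + 2*log(x + 2).
Then F(7) - F(4) = (4*log(3) + 5*log(5)) - (2*log(3) + 7*log(2)) = -7*log(2) + 2*log(3) + 5*log(5).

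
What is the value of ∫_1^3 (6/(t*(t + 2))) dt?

Factor the denominator: t**2 + 2*t = (t + 2)t.
Partial fractions: 6/(t*(t + 2)) = -3/(t + 2) + 3/t.
An antiderivative is F(t) = 3*log(t) - 3*log(t + 2).
Then F(3) - F(1) = (-3*log(5) + 3*log(3)) - (-log(27)) = -3*log(5) + 6*log(3).

-3*log(5) + 6*log(3)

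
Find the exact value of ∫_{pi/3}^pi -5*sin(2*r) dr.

15/4

An antiderivative is F(r) = 5*cos(2*r)/2.
Then F(pi) - F(pi/3) = (5/2) - (-5/4) = 15/4.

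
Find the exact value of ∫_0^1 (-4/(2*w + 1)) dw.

An antiderivative is F(w) = -2*log(2*w + 1).
Then F(1) - F(0) = (-log(9)) - (0) = -log(9).

-log(9)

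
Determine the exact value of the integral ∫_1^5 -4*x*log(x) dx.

Integrate by parts once (u = ln x, dv = -4*x dx).
An antiderivative is F(x) = -x**2*(2*log(x) - 1).
Then F(5) - F(1) = (25 - 50*log(5)) - (1) = 24 - 50*log(5).

24 - 50*log(5)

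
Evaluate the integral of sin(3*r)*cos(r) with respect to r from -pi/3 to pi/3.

0

Use the identity sin(3*r)cos(r) = [sin(4*r) + sin(2*r)]/2.
An antiderivative is F(r) = -cos(2*r)/4 - cos(4*r)/8.
Then F(pi/3) - F(-pi/3) = (3/16) - (3/16) = 0.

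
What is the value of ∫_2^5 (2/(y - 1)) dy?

log(16)

An antiderivative is F(y) = 2*log(y - 1).
Then F(5) - F(2) = (log(16)) - (0) = log(16).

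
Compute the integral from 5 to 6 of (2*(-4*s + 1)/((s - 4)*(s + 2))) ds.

Factor the denominator: s**2 - 2*s - 8 = (s + 2)(s - 4).
Partial fractions: 2*(-4*s + 1)/((s - 4)*(s + 2)) = -3/(s + 2) - 5/(s - 4).
An antiderivative is F(s) = -5*log(s - 4) - 3*log(s + 2).
Then F(6) - F(5) = (-14*log(2)) - (-3*log(7)) = -14*log(2) + 3*log(7).

-14*log(2) + 3*log(7)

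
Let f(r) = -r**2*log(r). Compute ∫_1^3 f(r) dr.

26/9 - 9*log(3)

Integrate by parts once (u = ln r, dv = -r**2 dr).
An antiderivative is F(r) = -r**3*(3*log(r) - 1)/9.
Then F(3) - F(1) = (3 - 9*log(3)) - (1/9) = 26/9 - 9*log(3).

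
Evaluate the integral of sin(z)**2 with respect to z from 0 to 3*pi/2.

3*pi/4

Use the identity sin^2(z) = (1 - cos(2*z))/2.
An antiderivative is F(z) = z/2 - sin(2*z)/4.
Then F(3*pi/2) - F(0) = (3*pi/4) - (0) = 3*pi/4.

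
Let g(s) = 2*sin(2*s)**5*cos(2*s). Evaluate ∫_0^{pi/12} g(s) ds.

1/384

Let u = sin(2*s), so du = 2*cos(2*s) ds. When s = 0, u = 0; when s = pi/12, u = 1/2.
The integral becomes ∫ u**5 du from 0 to 1/2, with antiderivative u**6/6.
Back in s: F(s) = sin(2*s)**6/6.
Then F(pi/12) - F(0) = (1/384) - (0) = 1/384.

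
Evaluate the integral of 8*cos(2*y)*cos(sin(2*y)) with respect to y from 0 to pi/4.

4*sin(1)

Let u = sin(2*y), so du = 2*cos(2*y) dy. When y = 0, u = 0; when y = pi/4, u = 1.
The integral becomes 4·∫ cos(u) du from 0 to 1, with antiderivative 4*sin(u).
Back in y: F(y) = 4*sin(sin(2*y)).
Then F(pi/4) - F(0) = (4*sin(1)) - (0) = 4*sin(1).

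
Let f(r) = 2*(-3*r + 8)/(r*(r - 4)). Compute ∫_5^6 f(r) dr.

-4*log(3) - 6*log(2) + 4*log(5)

Factor the denominator: r**2 - 4*r = r(r - 4).
Partial fractions: 2*(-3*r + 8)/(r*(r - 4)) = -4/r - 2/(r - 4).
An antiderivative is F(r) = -4*log(r) - 2*log(r - 4).
Then F(6) - F(5) = (-4*log(3) - 6*log(2)) - (-4*log(5)) = -4*log(3) - 6*log(2) + 4*log(5).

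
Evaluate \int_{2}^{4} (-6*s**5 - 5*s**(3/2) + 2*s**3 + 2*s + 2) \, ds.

-3960 + 8*sqrt(2)

By the power rule, an antiderivative is F(s) = -s**6 - 2*s**(5/2) + s**4/2 + s**2 + 2*s.
Then F(4) - F(2) = (-4008) - (-48 - 8*sqrt(2)) = -3960 + 8*sqrt(2).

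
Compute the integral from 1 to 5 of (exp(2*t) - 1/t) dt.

-exp(2)/2 - log(5) + exp(10)/2

An antiderivative is F(t) = exp(2*t)/2 - log(t).
Then F(5) - F(1) = (-log(5) + exp(10)/2) - (exp(2)/2) = -exp(2)/2 - log(5) + exp(10)/2.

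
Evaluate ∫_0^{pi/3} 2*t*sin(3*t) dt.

Integrate by parts once (u = t, dv = 2*sin(3*t) dt).
An antiderivative is F(t) = -2*t*cos(3*t)/3 + 2*sin(3*t)/9.
Then F(pi/3) - F(0) = (2*pi/9) - (0) = 2*pi/9.

2*pi/9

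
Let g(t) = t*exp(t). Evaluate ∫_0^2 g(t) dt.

1 + exp(2)

Integrate by parts once (u = t, dv = exp(t) dt).
An antiderivative is F(t) = (t - 1)*exp(t).
Then F(2) - F(0) = (exp(2)) - (-1) = 1 + exp(2).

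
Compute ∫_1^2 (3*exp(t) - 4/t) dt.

An antiderivative is F(t) = 3*exp(t) - 4*log(t).
Then F(2) - F(1) = (-log(16) + 3*exp(2)) - (3*exp(1)) = -3*exp(1) - log(16) + 3*exp(2).

-3*exp(1) - log(16) + 3*exp(2)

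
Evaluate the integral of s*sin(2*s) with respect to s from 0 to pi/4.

Integrate by parts once (u = s, dv = sin(2*s) ds).
An antiderivative is F(s) = -s*cos(2*s)/2 + sin(2*s)/4.
Then F(pi/4) - F(0) = (1/4) - (0) = 1/4.

1/4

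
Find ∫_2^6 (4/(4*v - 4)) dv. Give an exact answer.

log(5)

An antiderivative is F(v) = log(4*v - 4).
Then F(6) - F(2) = (log(20)) - (log(4)) = log(5).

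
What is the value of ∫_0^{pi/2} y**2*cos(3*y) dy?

Integrate by parts twice (u = y^2, dv = cos(3*y) dy).
An antiderivative is F(y) = y**2*sin(3*y)/3 + 2*y*cos(3*y)/9 - 2*sin(3*y)/27.
Then F(pi/2) - F(0) = (2/27 - pi**2/12) - (0) = 2/27 - pi**2/12.

2/27 - pi**2/12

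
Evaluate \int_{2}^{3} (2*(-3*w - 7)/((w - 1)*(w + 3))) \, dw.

Factor the denominator: w**2 + 2*w - 3 = (w + 3)(w - 1).
Partial fractions: 2*(-3*w - 7)/((w - 1)*(w + 3)) = -1/(w + 3) - 5/(w - 1).
An antiderivative is F(w) = -5*log(w - 1) - log(w + 3).
Then F(3) - F(2) = (-6*log(2) - log(3)) - (-log(5)) = -6*log(2) - log(3) + log(5).

-6*log(2) - log(3) + log(5)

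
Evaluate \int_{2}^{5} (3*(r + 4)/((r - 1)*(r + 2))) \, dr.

Factor the denominator: r**2 + r - 2 = (r + 2)(r - 1).
Partial fractions: 3*(r + 4)/((r - 1)*(r + 2)) = -2/(r + 2) + 5/(r - 1).
An antiderivative is F(r) = 5*log(r - 1) - 2*log(r + 2).
Then F(5) - F(2) = (-2*log(7) + 10*log(2)) - (-log(16)) = -2*log(7) + 14*log(2).

-2*log(7) + 14*log(2)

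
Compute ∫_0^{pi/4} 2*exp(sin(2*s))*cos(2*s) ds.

Let u = sin(2*s), so du = 2*cos(2*s) ds. When s = 0, u = 0; when s = pi/4, u = 1.
The integral becomes ∫ exp(u) du from 0 to 1, with antiderivative exp(u).
Back in s: F(s) = exp(sin(2*s)).
Then F(pi/4) - F(0) = (E) - (1) = -1 + E.

-1 + E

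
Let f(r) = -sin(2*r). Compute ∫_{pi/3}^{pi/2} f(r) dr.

An antiderivative is F(r) = cos(2*r)/2.
Then F(pi/2) - F(pi/3) = (-1/2) - (-1/4) = -1/4.

-1/4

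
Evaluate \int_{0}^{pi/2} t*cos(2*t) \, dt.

-1/2

Integrate by parts once (u = t, dv = cos(2*t) dt).
An antiderivative is F(t) = t*sin(2*t)/2 + cos(2*t)/4.
Then F(pi/2) - F(0) = (-1/4) - (1/4) = -1/2.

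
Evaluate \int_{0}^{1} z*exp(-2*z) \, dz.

(-3 + exp(2))*exp(-2)/4

Integrate by parts once (u = z, dv = exp(-2*z) dz).
An antiderivative is F(z) = (-2*z - 1)*exp(-2*z)/4.
Then F(1) - F(0) = (-3*exp(-2)/4) - (-1/4) = (-3 + exp(2))*exp(-2)/4.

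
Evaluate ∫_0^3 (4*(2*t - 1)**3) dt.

312

Let u = 2*t - 1, so du = 2 dt. When t = 0, u = -1; when t = 3, u = 5.
The integral becomes 2·∫ u**3 du from -1 to 5, with antiderivative u**4/2.
Back in t: F(t) = (2*t - 1)**4/2.
Then F(3) - F(0) = (625/2) - (1/2) = 312.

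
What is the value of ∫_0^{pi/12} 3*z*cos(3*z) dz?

Integrate by parts once (u = z, dv = 3*cos(3*z) dz).
An antiderivative is F(z) = z*sin(3*z) + cos(3*z)/3.
Then F(pi/12) - F(0) = (sqrt(2)*(pi + 4)/24) - (1/3) = -1/3 + sqrt(2)*pi/24 + sqrt(2)/6.

-1/3 + sqrt(2)*pi/24 + sqrt(2)/6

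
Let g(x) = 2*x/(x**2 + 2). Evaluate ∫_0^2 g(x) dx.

log(3)

Let u = x**2 + 2, so du = 2*x dx. When x = 0, u = 2; when x = 2, u = 6.
The integral becomes ∫ 1/u du from 2 to 6, with antiderivative log(u).
Back in x: F(x) = log(x**2 + 2).
Then F(2) - F(0) = (log(6)) - (log(2)) = log(3).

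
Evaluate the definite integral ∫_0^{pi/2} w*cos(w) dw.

-1 + pi/2

Integrate by parts once (u = w, dv = cos(w) dw).
An antiderivative is F(w) = w*sin(w) + cos(w).
Then F(pi/2) - F(0) = (pi/2) - (1) = -1 + pi/2.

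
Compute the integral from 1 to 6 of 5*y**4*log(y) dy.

Integrate by parts once (u = ln y, dv = 5*y**4 dy).
An antiderivative is F(y) = y**5*(5*log(y) - 1)/5.
Then F(6) - F(1) = (-7776/5 + 7776*log(2) + 7776*log(3)) - (-1/5) = -1555 + 7776*log(2) + 7776*log(3).

-1555 + 7776*log(2) + 7776*log(3)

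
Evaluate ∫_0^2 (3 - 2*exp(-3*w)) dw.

2*exp(-6)/3 + 16/3

An antiderivative is F(w) = 3*w + 2*exp(-3*w)/3.
Then F(2) - F(0) = (2*exp(-6)/3 + 6) - (2/3) = 2*exp(-6)/3 + 16/3.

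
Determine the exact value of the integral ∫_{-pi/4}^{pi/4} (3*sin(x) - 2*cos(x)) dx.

-2*sqrt(2)

An antiderivative is F(x) = -2*sin(x) - 3*cos(x).
Then F(pi/4) - F(-pi/4) = (-5*sqrt(2)/2) - (-sqrt(2)/2) = -2*sqrt(2).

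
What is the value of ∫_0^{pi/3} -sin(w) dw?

-1/2

An antiderivative is F(w) = cos(w).
Then F(pi/3) - F(0) = (1/2) - (1) = -1/2.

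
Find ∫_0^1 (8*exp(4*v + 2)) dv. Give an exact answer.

Let u = 4*v + 2, so du = 4 dv. When v = 0, u = 2; when v = 1, u = 6.
The integral becomes 2·∫ exp(u) du from 2 to 6, with antiderivative 2*exp(u).
Back in v: F(v) = 2*exp(4*v + 2).
Then F(1) - F(0) = (2*exp(6)) - (2*exp(2)) = -2*(1 - exp(4))*exp(2).

-2*(1 - exp(4))*exp(2)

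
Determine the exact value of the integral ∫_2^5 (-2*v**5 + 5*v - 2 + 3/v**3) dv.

-1028037/200

By the power rule, an antiderivative is F(v) = -v**6/3 + 5*v**2/2 - 2*v - 3/(2*v**2).
Then F(5) - F(2) = (-386692/75) - (-377/24) = -1028037/200.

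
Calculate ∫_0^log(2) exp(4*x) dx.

Let u = exp(x), so du = exp(x) dx. When x = 0, u = 1; when x = log(2), u = 2.
The integral becomes ∫ u**3 du from 1 to 2, with antiderivative u**4/4.
Back in x: F(x) = exp(4*x)/4.
Then F(log(2)) - F(0) = (4) - (1/4) = 15/4.

15/4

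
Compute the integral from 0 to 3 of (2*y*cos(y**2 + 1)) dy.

Let u = y**2 + 1, so du = 2*y dy. When y = 0, u = 1; when y = 3, u = 10.
The integral becomes ∫ cos(u) du from 1 to 10, with antiderivative sin(u).
Back in y: F(y) = sin(y**2 + 1).
Then F(3) - F(0) = (sin(10)) - (sin(1)) = -sin(1) + sin(10).

-sin(1) + sin(10)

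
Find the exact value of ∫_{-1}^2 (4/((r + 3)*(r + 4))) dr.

-8*log(2) + 4*log(5)

Factor the denominator: r**2 + 7*r + 12 = (r + 4)(r + 3).
Partial fractions: 4/((r + 3)*(r + 4)) = -4/(r + 4) + 4/(r + 3).
An antiderivative is F(r) = 4*log(r + 3) - 4*log(r + 4).
Then F(2) - F(-1) = (-4*log(3) - 4*log(2) + 4*log(5)) - (log(16/81)) = -8*log(2) + 4*log(5).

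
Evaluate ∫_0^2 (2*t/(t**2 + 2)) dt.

Let u = t**2 + 2, so du = 2*t dt. When t = 0, u = 2; when t = 2, u = 6.
The integral becomes ∫ 1/u du from 2 to 6, with antiderivative log(u).
Back in t: F(t) = log(t**2 + 2).
Then F(2) - F(0) = (log(6)) - (log(2)) = log(3).

log(3)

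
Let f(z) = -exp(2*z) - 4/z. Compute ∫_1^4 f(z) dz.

An antiderivative is F(z) = -exp(2*z)/2 - 4*log(z).
Then F(4) - F(1) = (-exp(8)/2 - 8*log(2)) - (-exp(2)/2) = -exp(8)/2 - 8*log(2) + exp(2)/2.

-exp(8)/2 - 8*log(2) + exp(2)/2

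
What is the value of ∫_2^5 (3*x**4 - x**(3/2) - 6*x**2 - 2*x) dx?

-10*sqrt(5) + 8*sqrt(2)/5 + 8004/5

By the power rule, an antiderivative is F(x) = -2*x**(5/2)/5 + 3*x**5/5 - 2*x**3 - x**2.
Then F(5) - F(2) = (1600 - 10*sqrt(5)) - (-8*sqrt(2)/5 - 4/5) = -10*sqrt(5) + 8*sqrt(2)/5 + 8004/5.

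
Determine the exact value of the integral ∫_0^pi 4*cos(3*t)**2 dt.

Use the identity cos^2(3*t) = (1 + cos(6*t))/2.
An antiderivative is F(t) = 2*t + sin(6*t)/3.
Then F(pi) - F(0) = (2*pi) - (0) = 2*pi.

2*pi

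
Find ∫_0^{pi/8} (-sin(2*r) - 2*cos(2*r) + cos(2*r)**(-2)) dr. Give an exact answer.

An antiderivative is F(r) = -sin(2*r) + cos(2*r)/2 + tan(2*r)/2.
Then F(pi/8) - F(0) = (1/2 - sqrt(2)/4) - (1/2) = -sqrt(2)/4.

-sqrt(2)/4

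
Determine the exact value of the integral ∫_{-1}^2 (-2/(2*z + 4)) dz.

An antiderivative is F(z) = -log(2*z + 4).
Then F(2) - F(-1) = (-log(8)) - (-log(2)) = -log(4).

-log(4)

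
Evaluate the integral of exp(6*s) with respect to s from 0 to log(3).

364/3

Let u = exp(s), so du = exp(s) ds. When s = 0, u = 1; when s = log(3), u = 3.
The integral becomes ∫ u**5 du from 1 to 3, with antiderivative u**6/6.
Back in s: F(s) = exp(6*s)/6.
Then F(log(3)) - F(0) = (243/2) - (1/6) = 364/3.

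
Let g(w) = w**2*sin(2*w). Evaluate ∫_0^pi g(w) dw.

-pi**2/2

Integrate by parts twice (u = w^2, dv = sin(2*w) dw).
An antiderivative is F(w) = -w**2*cos(2*w)/2 + w*sin(2*w)/2 + cos(2*w)/4.
Then F(pi) - F(0) = (1/4 - pi**2/2) - (1/4) = -pi**2/2.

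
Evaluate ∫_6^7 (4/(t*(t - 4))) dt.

Factor the denominator: t**2 - 4*t = t(t - 4).
Partial fractions: 4/(t*(t - 4)) = -1/t + 1/(t - 4).
An antiderivative is F(t) = -log(t) + log(t - 4).
Then F(7) - F(6) = (log(3/7)) - (-log(3)) = log(9/7).

log(9/7)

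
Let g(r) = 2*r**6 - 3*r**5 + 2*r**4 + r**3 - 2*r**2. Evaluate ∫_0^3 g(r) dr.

By the power rule, an antiderivative is F(r) = 2*r**7/7 - r**6/2 + 2*r**5/5 + r**4/4 - 2*r**3/3.
Then F(3) - F(0) = (50373/140) - (0) = 50373/140.

50373/140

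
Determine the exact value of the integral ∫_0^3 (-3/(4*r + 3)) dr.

-3*log(5)/4

An antiderivative is F(r) = -3*log(4*r + 3)/4.
Then F(3) - F(0) = (-3*log(15)/4) - (-3*log(3)/4) = -3*log(5)/4.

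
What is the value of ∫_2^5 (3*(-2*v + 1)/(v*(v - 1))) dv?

-3*log(5) - 3*log(2)

Factor the denominator: v**2 - v = v(v - 1).
Partial fractions: 3*(-2*v + 1)/(v*(v - 1)) = -3/v - 3/(v - 1).
An antiderivative is F(v) = -3*log(v) - 3*log(v - 1).
Then F(5) - F(2) = (-3*log(5) - 6*log(2)) - (-log(8)) = -3*log(5) - 3*log(2).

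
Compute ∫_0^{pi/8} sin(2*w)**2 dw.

-1/8 + pi/16

Use the identity sin^2(2*w) = (1 - cos(4*w))/2.
An antiderivative is F(w) = w/2 - sin(4*w)/8.
Then F(pi/8) - F(0) = (-1/8 + pi/16) - (0) = -1/8 + pi/16.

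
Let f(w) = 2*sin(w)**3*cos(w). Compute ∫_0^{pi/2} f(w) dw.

1/2

Let u = sin(w), so du = cos(w) dw. When w = 0, u = 0; when w = pi/2, u = 1.
The integral becomes 2·∫ u**3 du from 0 to 1, with antiderivative u**4/2.
Back in w: F(w) = sin(w)**4/2.
Then F(pi/2) - F(0) = (1/2) - (0) = 1/2.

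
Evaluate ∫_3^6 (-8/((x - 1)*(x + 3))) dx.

log(9/25)

Factor the denominator: x**2 + 2*x - 3 = (x + 3)(x - 1).
Partial fractions: -8/((x - 1)*(x + 3)) = 2/(x + 3) - 2/(x - 1).
An antiderivative is F(x) = -2*log(x - 1) + 2*log(x + 3).
Then F(6) - F(3) = (log(81/25)) - (log(9)) = log(9/25).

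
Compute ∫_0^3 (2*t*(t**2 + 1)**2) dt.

333

Let u = t**2 + 1, so du = 2*t dt. When t = 0, u = 1; when t = 3, u = 10.
The integral becomes ∫ u**2 du from 1 to 10, with antiderivative u**3/3.
Back in t: F(t) = (t**2 + 1)**3/3.
Then F(3) - F(0) = (1000/3) - (1/3) = 333.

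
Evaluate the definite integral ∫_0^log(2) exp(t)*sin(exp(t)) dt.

-cos(2) + cos(1)

Let u = exp(t), so du = exp(t) dt. When t = 0, u = 1; when t = log(2), u = 2.
The integral becomes ∫ sin(u) du from 1 to 2, with antiderivative -cos(u).
Back in t: F(t) = -cos(exp(t)).
Then F(log(2)) - F(0) = (-cos(2)) - (-cos(1)) = -cos(2) + cos(1).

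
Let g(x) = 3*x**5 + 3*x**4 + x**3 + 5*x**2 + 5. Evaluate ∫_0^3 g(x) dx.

11811/20

By the power rule, an antiderivative is F(x) = x**6/2 + 3*x**5/5 + x**4/4 + 5*x**3/3 + 5*x.
Then F(3) - F(0) = (11811/20) - (0) = 11811/20.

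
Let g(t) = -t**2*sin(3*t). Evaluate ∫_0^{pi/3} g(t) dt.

4/27 - pi**2/27

Integrate by parts twice (u = t^2, dv = -sin(3*t) dt).
An antiderivative is F(t) = t**2*cos(3*t)/3 - 2*t*sin(3*t)/9 - 2*cos(3*t)/27.
Then F(pi/3) - F(0) = (2/27 - pi**2/27) - (-2/27) = 4/27 - pi**2/27.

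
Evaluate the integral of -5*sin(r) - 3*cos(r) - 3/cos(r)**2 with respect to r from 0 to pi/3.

-9*sqrt(3)/2 - 5/2

An antiderivative is F(r) = -3*sin(r) + 5*cos(r) - 3*tan(r).
Then F(pi/3) - F(0) = (5/2 - 9*sqrt(3)/2) - (5) = -9*sqrt(3)/2 - 5/2.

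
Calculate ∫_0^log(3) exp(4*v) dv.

Let u = exp(v), so du = exp(v) dv. When v = 0, u = 1; when v = log(3), u = 3.
The integral becomes ∫ u**3 du from 1 to 3, with antiderivative u**4/4.
Back in v: F(v) = exp(4*v)/4.
Then F(log(3)) - F(0) = (81/4) - (1/4) = 20.

20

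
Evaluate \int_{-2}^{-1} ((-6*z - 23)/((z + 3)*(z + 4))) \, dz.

-log(48)

Factor the denominator: z**2 + 7*z + 12 = (z + 4)(z + 3).
Partial fractions: (-6*z - 23)/((z + 3)*(z + 4)) = -1/(z + 4) - 5/(z + 3).
An antiderivative is F(z) = -5*log(z + 3) - log(z + 4).
Then F(-1) - F(-2) = (-log(96)) - (-log(2)) = -log(48).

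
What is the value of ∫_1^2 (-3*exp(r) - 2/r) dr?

An antiderivative is F(r) = -3*exp(r) - 2*log(r).
Then F(2) - F(1) = (-3*exp(2) - log(4)) - (-3*exp(1)) = -3*exp(2) - log(4) + 3*exp(1).

-3*exp(2) - log(4) + 3*exp(1)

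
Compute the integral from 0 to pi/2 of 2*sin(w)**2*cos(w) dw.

Let u = sin(w), so du = cos(w) dw. When w = 0, u = 0; when w = pi/2, u = 1.
The integral becomes 2·∫ u**2 du from 0 to 1, with antiderivative 2*u**3/3.
Back in w: F(w) = 2*sin(w)**3/3.
Then F(pi/2) - F(0) = (2/3) - (0) = 2/3.

2/3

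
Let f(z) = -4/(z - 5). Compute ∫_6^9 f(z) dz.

-8*log(2)

An antiderivative is F(z) = -4*log(z - 5).
Then F(9) - F(6) = (-8*log(2)) - (0) = -8*log(2).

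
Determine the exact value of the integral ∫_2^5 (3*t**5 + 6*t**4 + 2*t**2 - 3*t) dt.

57693/5

By the power rule, an antiderivative is F(t) = t**6/2 + 6*t**5/5 + 2*t**3/3 - 3*t**2/2.
Then F(5) - F(2) = (34825/3) - (1046/15) = 57693/5.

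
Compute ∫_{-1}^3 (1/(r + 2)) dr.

An antiderivative is F(r) = log(r + 2).
Then F(3) - F(-1) = (log(5)) - (0) = log(5).

log(5)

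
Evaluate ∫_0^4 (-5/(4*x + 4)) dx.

An antiderivative is F(x) = -5*log(4*x + 4)/4.
Then F(4) - F(0) = (-5*log(20)/4) - (-5*log(2)/2) = -5*log(5)/4.

-5*log(5)/4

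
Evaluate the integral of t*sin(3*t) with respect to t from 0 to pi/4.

Integrate by parts once (u = t, dv = sin(3*t) dt).
An antiderivative is F(t) = -t*cos(3*t)/3 + sin(3*t)/9.
Then F(pi/4) - F(0) = (sqrt(2)*(4 + 3*pi)/72) - (0) = sqrt(2)*(4 + 3*pi)/72.

sqrt(2)*(4 + 3*pi)/72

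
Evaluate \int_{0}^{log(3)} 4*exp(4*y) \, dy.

Let u = exp(y), so du = exp(y) dy. When y = 0, u = 1; when y = log(3), u = 3.
The integral becomes 4·∫ u**3 du from 1 to 3, with antiderivative u**4.
Back in y: F(y) = exp(4*y).
Then F(log(3)) - F(0) = (81) - (1) = 80.

80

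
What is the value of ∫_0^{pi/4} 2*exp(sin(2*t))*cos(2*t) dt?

Let u = sin(2*t), so du = 2*cos(2*t) dt. When t = 0, u = 0; when t = pi/4, u = 1.
The integral becomes ∫ exp(u) du from 0 to 1, with antiderivative exp(u).
Back in t: F(t) = exp(sin(2*t)).
Then F(pi/4) - F(0) = (E) - (1) = -1 + E.

-1 + E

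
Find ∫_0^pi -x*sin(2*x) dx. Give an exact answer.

pi/2

Integrate by parts once (u = x, dv = -sin(2*x) dx).
An antiderivative is F(x) = x*cos(2*x)/2 - sin(2*x)/4.
Then F(pi) - F(0) = (pi/2) - (0) = pi/2.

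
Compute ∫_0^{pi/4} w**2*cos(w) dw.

sqrt(2)*(-32 + pi**2 + 8*pi)/32

Integrate by parts twice (u = w^2, dv = cos(w) dw).
An antiderivative is F(w) = w**2*sin(w) + 2*w*cos(w) - 2*sin(w).
Then F(pi/4) - F(0) = (sqrt(2)*(-32 + pi**2 + 8*pi)/32) - (0) = sqrt(2)*(-32 + pi**2 + 8*pi)/32.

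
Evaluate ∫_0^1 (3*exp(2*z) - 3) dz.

-9/2 + 3*exp(2)/2

An antiderivative is F(z) = 3*exp(2*z)/2 - 3*z.
Then F(1) - F(0) = (-3 + 3*exp(2)/2) - (3/2) = -9/2 + 3*exp(2)/2.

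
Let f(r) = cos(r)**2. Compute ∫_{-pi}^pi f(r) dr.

Use the identity cos^2(r) = (1 + cos(2*r))/2.
An antiderivative is F(r) = r/2 + sin(2*r)/4.
Then F(pi) - F(-pi) = (pi/2) - (-pi/2) = pi.

pi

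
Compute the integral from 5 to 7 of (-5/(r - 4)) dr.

-5*log(3)

An antiderivative is F(r) = -5*log(r - 4).
Then F(7) - F(5) = (-5*log(3)) - (0) = -5*log(3).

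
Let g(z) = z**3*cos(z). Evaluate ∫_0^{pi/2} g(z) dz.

Integrate by parts 3 times (u = z^3, dv = cos(z) dz).
An antiderivative is F(z) = z**3*sin(z) + 3*z**2*cos(z) - 6*z*sin(z) - 6*cos(z).
Then F(pi/2) - F(0) = (pi*(-24 + pi**2)/8) - (-6) = -3*pi + pi**3/8 + 6.

-3*pi + pi**3/8 + 6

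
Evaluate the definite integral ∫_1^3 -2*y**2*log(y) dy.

Integrate by parts once (u = ln y, dv = -2*y**2 dy).
An antiderivative is F(y) = -2*y**3*(3*log(y) - 1)/9.
Then F(3) - F(1) = (6 - 18*log(3)) - (2/9) = 52/9 - 18*log(3).

52/9 - 18*log(3)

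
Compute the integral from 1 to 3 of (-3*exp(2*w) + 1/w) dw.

An antiderivative is F(w) = -3*exp(2*w)/2 + log(w).
Then F(3) - F(1) = (-3*exp(6)/2 + log(3)) - (-3*exp(2)/2) = -3*exp(6)/2 + log(3) + 3*exp(2)/2.

-3*exp(6)/2 + log(3) + 3*exp(2)/2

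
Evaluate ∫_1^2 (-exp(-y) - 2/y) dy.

An antiderivative is F(y) = -2*log(y) + exp(-y).
Then F(2) - F(1) = (-2*log(2) + exp(-2)) - (exp(-1)) = -2*log(2) - exp(-1) + exp(-2).

-2*log(2) - exp(-1) + exp(-2)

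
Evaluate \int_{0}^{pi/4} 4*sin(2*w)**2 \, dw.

Use the identity sin^2(2*w) = (1 - cos(4*w))/2.
An antiderivative is F(w) = 2*w - sin(4*w)/2.
Then F(pi/4) - F(0) = (pi/2) - (0) = pi/2.

pi/2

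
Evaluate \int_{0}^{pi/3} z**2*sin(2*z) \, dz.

-3/8 + pi**2/36 + sqrt(3)*pi/12

Integrate by parts twice (u = z^2, dv = sin(2*z) dz).
An antiderivative is F(z) = -z**2*cos(2*z)/2 + z*sin(2*z)/2 + cos(2*z)/4.
Then F(pi/3) - F(0) = (-1/8 + pi**2/36 + sqrt(3)*pi/12) - (1/4) = -3/8 + pi**2/36 + sqrt(3)*pi/12.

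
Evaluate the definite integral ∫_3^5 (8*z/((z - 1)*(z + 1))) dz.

log(81)

Factor the denominator: z**2 - 1 = (z + 1)(z - 1).
Partial fractions: 8*z/((z - 1)*(z + 1)) = 4/(z + 1) + 4/(z - 1).
An antiderivative is F(z) = 4*log(z - 1) + 4*log(z + 1).
Then F(5) - F(3) = (4*log(3) + 12*log(2)) - (12*log(2)) = log(81).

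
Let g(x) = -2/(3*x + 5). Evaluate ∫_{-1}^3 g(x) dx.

An antiderivative is F(x) = -2*log(3*x + 5)/3.
Then F(3) - F(-1) = (-2*log(14)/3) - (-2*log(2)/3) = -2*log(7)/3.

-2*log(7)/3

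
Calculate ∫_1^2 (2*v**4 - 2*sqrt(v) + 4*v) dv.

296/15 - 8*sqrt(2)/3

By the power rule, an antiderivative is F(v) = 2*v**5/5 - 4*v**(3/2)/3 + 2*v**2.
Then F(2) - F(1) = (104/5 - 8*sqrt(2)/3) - (16/15) = 296/15 - 8*sqrt(2)/3.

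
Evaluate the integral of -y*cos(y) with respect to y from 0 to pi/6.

Integrate by parts once (u = y, dv = -cos(y) dy).
An antiderivative is F(y) = -y*sin(y) - cos(y).
Then F(pi/6) - F(0) = (-sqrt(3)/2 - pi/12) - (-1) = -sqrt(3)/2 - pi/12 + 1.

-sqrt(3)/2 - pi/12 + 1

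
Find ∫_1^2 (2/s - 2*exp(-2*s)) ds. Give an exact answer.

An antiderivative is F(s) = 2*log(s) + exp(-2*s).
Then F(2) - F(1) = (exp(-4) + 2*log(2)) - (exp(-2)) = -exp(-2) + exp(-4) + 2*log(2).

-exp(-2) + exp(-4) + 2*log(2)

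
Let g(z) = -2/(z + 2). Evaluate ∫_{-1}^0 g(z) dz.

An antiderivative is F(z) = -2*log(z + 2).
Then F(0) - F(-1) = (-log(4)) - (0) = -log(4).

-log(4)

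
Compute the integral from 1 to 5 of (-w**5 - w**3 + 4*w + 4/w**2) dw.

By the power rule, an antiderivative is F(w) = -w**6/6 - w**4/4 + 2*w**2 - 4/w.
Then F(5) - F(1) = (-162673/60) - (-29/12) = -13544/5.

-13544/5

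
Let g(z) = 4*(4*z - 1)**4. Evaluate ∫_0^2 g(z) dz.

16808/5

Let u = 4*z - 1, so du = 4 dz. When z = 0, u = -1; when z = 2, u = 7.
The integral becomes ∫ u**4 du from -1 to 7, with antiderivative u**5/5.
Back in z: F(z) = (4*z - 1)**5/5.
Then F(2) - F(0) = (16807/5) - (-1/5) = 16808/5.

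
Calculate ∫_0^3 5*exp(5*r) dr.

-1 + exp(15)

Let u = 5*r, so du = 5 dr. When r = 0, u = 0; when r = 3, u = 15.
The integral becomes ∫ exp(u) du from 0 to 15, with antiderivative exp(u).
Back in r: F(r) = exp(5*r).
Then F(3) - F(0) = (exp(15)) - (1) = -1 + exp(15).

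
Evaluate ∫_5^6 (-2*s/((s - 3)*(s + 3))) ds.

log(16/27)

Factor the denominator: s**2 - 9 = (s + 3)(s - 3).
Partial fractions: -2*s/((s - 3)*(s + 3)) = -1/(s + 3) - 1/(s - 3).
An antiderivative is F(s) = -log(s - 3) - log(s + 3).
Then F(6) - F(5) = (-log(27)) - (-log(16)) = log(16/27).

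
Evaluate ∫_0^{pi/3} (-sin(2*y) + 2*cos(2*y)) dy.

An antiderivative is F(y) = sin(2*y) + cos(2*y)/2.
Then F(pi/3) - F(0) = (-1/4 + sqrt(3)/2) - (1/2) = -3/4 + sqrt(3)/2.

-3/4 + sqrt(3)/2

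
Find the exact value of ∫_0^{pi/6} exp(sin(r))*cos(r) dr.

Let u = sin(r), so du = cos(r) dr. When r = 0, u = 0; when r = pi/6, u = 1/2.
The integral becomes ∫ exp(u) du from 0 to 1/2, with antiderivative exp(u).
Back in r: F(r) = exp(sin(r)).
Then F(pi/6) - F(0) = (exp(1/2)) - (1) = -1 + exp(1/2).

-1 + exp(1/2)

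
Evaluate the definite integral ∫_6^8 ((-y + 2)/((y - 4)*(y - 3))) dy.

Factor the denominator: y**2 - 7*y + 12 = (y - 3)(y - 4).
Partial fractions: (-y + 2)/((y - 4)*(y - 3)) = 1/(y - 3) - 2/(y - 4).
An antiderivative is F(y) = -2*log(y - 4) + log(y - 3).
Then F(8) - F(6) = (log(5/16)) - (log(3/4)) = log(5/12).

log(5/12)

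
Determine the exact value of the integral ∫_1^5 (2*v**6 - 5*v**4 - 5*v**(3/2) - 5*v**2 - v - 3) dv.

398338/21 - 50*sqrt(5)

By the power rule, an antiderivative is F(v) = 2*v**7/7 - 2*v**(5/2) - v**5 - 5*v**3/3 - v**2/2 - 3*v.
Then F(5) - F(1) = (796345/42 - 50*sqrt(5)) - (-331/42) = 398338/21 - 50*sqrt(5).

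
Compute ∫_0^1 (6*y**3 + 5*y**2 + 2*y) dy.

25/6

By the power rule, an antiderivative is F(y) = 3*y**4/2 + 5*y**3/3 + y**2.
Then F(1) - F(0) = (25/6) - (0) = 25/6.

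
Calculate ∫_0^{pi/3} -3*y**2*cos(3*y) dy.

Integrate by parts twice (u = y^2, dv = -3*cos(3*y) dy).
An antiderivative is F(y) = -y**2*sin(3*y) - 2*y*cos(3*y)/3 + 2*sin(3*y)/9.
Then F(pi/3) - F(0) = (2*pi/9) - (0) = 2*pi/9.

2*pi/9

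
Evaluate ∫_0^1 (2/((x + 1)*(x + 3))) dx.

Factor the denominator: x**2 + 4*x + 3 = (x + 3)(x + 1).
Partial fractions: 2/((x + 1)*(x + 3)) = -1/(x + 3) + 1/(x + 1).
An antiderivative is F(x) = log(x + 1) - log(x + 3).
Then F(1) - F(0) = (-log(2)) - (-log(3)) = log(3/2).

log(3/2)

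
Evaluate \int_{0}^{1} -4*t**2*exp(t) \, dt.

Integrate by parts twice (u = t^2, dv = -4*exp(t) dt).
An antiderivative is F(t) = (-4*t**2 + 8*t - 8)*exp(t).
Then F(1) - F(0) = (-4*E) - (-8) = 8 - 4*E.

8 - 4*E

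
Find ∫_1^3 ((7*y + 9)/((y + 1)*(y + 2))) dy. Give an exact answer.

Factor the denominator: y**2 + 3*y + 2 = (y + 2)(y + 1).
Partial fractions: (7*y + 9)/((y + 1)*(y + 2)) = 5/(y + 2) + 2/(y + 1).
An antiderivative is F(y) = 2*log(y + 1) + 5*log(y + 2).
Then F(3) - F(1) = (4*log(2) + 5*log(5)) - (2*log(2) + 5*log(3)) = -5*log(3) + 2*log(2) + 5*log(5).

-5*log(3) + 2*log(2) + 5*log(5)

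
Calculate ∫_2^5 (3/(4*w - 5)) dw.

3*log(5)/4

An antiderivative is F(w) = 3*log(4*w - 5)/4.
Then F(5) - F(2) = (3*log(15)/4) - (3*log(3)/4) = 3*log(5)/4.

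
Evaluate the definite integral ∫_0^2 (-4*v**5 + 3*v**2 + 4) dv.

-80/3

By the power rule, an antiderivative is F(v) = -2*v**6/3 + v**3 + 4*v.
Then F(2) - F(0) = (-80/3) - (0) = -80/3.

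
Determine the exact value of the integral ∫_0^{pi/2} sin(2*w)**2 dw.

pi/4

Use the identity sin^2(2*w) = (1 - cos(4*w))/2.
An antiderivative is F(w) = w/2 - sin(4*w)/8.
Then F(pi/2) - F(0) = (pi/4) - (0) = pi/4.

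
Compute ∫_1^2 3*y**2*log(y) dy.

-7/3 + 8*log(2)

Integrate by parts once (u = ln y, dv = 3*y**2 dy).
An antiderivative is F(y) = y**3*(3*log(y) - 1)/3.
Then F(2) - F(1) = (-8/3 + 8*log(2)) - (-1/3) = -7/3 + 8*log(2).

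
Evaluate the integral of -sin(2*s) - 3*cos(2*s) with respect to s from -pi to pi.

An antiderivative is F(s) = -3*sin(2*s)/2 + cos(2*s)/2.
Then F(pi) - F(-pi) = (1/2) - (1/2) = 0.

0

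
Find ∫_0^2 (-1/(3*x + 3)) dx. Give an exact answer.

An antiderivative is F(x) = -log(3*x + 3)/3.
Then F(2) - F(0) = (-2*log(3)/3) - (-log(3)/3) = -log(3)/3.

-log(3)/3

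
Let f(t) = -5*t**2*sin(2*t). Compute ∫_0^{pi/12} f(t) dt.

-5*sqrt(3)/8 - 5*pi/48 + 5*sqrt(3)*pi**2/576 + 5/4

Integrate by parts twice (u = t^2, dv = -5*sin(2*t) dt).
An antiderivative is F(t) = 5*t**2*cos(2*t)/2 - 5*t*sin(2*t)/2 - 5*cos(2*t)/4.
Then F(pi/12) - F(0) = (-5*sqrt(3)/8 - 5*pi/48 + 5*sqrt(3)*pi**2/576) - (-5/4) = -5*sqrt(3)/8 - 5*pi/48 + 5*sqrt(3)*pi**2/576 + 5/4.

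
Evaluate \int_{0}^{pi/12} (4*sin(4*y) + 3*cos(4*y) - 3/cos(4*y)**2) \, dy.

An antiderivative is F(y) = 3*sin(4*y)/4 - cos(4*y) - 3*tan(4*y)/4.
Then F(pi/12) - F(0) = (-3*sqrt(3)/8 - 1/2) - (-1) = 1/2 - 3*sqrt(3)/8.

1/2 - 3*sqrt(3)/8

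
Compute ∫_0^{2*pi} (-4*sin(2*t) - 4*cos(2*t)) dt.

An antiderivative is F(t) = -2*sin(2*t) + 2*cos(2*t).
Then F(2*pi) - F(0) = (2) - (2) = 0.

0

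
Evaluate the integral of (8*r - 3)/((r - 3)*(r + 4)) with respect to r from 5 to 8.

Factor the denominator: r**2 + r - 12 = (r + 4)(r - 3).
Partial fractions: (8*r - 3)/((r - 3)*(r + 4)) = 5/(r + 4) + 3/(r - 3).
An antiderivative is F(r) = 3*log(r - 3) + 5*log(r + 4).
Then F(8) - F(5) = (3*log(5) + 5*log(3) + 10*log(2)) - (3*log(2) + 10*log(3)) = -5*log(3) + 3*log(5) + 7*log(2).

-5*log(3) + 3*log(5) + 7*log(2)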